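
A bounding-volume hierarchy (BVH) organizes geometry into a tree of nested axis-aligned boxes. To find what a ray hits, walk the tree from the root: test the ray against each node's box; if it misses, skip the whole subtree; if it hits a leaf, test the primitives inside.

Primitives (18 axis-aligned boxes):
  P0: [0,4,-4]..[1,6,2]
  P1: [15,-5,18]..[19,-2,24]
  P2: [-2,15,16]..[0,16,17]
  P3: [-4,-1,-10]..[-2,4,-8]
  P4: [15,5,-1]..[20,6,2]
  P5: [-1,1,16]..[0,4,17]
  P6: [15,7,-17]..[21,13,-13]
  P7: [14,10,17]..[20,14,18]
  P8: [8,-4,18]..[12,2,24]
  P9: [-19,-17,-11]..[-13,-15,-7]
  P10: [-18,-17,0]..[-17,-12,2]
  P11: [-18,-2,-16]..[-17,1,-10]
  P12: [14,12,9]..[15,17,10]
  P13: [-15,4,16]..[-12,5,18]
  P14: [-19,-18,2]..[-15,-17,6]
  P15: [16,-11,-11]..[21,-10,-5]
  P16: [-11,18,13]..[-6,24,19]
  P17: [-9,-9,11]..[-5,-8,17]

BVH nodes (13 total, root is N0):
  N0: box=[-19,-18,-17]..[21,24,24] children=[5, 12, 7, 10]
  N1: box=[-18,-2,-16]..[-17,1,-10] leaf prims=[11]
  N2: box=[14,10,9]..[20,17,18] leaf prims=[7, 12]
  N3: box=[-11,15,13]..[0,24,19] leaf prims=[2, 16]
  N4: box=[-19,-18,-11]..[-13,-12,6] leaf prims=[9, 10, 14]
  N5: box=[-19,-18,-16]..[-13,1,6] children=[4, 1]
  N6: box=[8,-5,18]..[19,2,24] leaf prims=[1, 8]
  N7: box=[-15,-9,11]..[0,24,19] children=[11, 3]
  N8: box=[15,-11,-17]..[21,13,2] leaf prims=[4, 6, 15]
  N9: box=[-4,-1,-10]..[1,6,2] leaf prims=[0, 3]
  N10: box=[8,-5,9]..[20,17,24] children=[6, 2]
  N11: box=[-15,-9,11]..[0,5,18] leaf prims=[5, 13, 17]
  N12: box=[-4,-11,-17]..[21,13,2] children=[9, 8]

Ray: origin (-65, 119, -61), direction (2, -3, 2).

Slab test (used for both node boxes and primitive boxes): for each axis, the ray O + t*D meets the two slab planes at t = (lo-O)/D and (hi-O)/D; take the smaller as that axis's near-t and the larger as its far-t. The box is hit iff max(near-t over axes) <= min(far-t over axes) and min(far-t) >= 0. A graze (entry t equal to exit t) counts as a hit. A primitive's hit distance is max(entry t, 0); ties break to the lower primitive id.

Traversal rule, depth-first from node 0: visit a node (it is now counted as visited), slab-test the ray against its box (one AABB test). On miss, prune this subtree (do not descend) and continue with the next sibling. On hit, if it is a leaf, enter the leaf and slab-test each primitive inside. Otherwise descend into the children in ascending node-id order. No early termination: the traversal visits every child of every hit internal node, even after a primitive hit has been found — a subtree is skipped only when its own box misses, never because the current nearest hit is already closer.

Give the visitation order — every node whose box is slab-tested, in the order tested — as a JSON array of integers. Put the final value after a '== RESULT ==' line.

Traverse from the root:
N0 x:[23,43] y:[95/3,137/3] z:[22,85/2] -> hit [95/3,85/2], descend [5, 7, 10, 12]
  N5 x:[23,26] y:[118/3,137/3] z:[45/2,67/2] -> miss, prune
  N7 x:[25,65/2] y:[95/3,128/3] z:[36,40] -> miss, prune
  N10 x:[73/2,85/2] y:[34,124/3] z:[35,85/2] -> hit [73/2,124/3], descend [2, 6]
    N2 x:[79/2,85/2] y:[34,109/3] z:[35,79/2] -> miss, prune
    N6 x:[73/2,42] y:[39,124/3] z:[79/2,85/2] -> hit [79/2,124/3] leaf, test {P1@t=121/3, P8(miss)}
  N12 x:[61/2,43] y:[106/3,130/3] z:[22,63/2] -> miss, prune

Summary -> nodes [0, 5, 7, 10, 2, 6, 12]; box-tests=7; leaf-entries=1; first=P1

== RESULT ==
[0, 5, 7, 10, 2, 6, 12]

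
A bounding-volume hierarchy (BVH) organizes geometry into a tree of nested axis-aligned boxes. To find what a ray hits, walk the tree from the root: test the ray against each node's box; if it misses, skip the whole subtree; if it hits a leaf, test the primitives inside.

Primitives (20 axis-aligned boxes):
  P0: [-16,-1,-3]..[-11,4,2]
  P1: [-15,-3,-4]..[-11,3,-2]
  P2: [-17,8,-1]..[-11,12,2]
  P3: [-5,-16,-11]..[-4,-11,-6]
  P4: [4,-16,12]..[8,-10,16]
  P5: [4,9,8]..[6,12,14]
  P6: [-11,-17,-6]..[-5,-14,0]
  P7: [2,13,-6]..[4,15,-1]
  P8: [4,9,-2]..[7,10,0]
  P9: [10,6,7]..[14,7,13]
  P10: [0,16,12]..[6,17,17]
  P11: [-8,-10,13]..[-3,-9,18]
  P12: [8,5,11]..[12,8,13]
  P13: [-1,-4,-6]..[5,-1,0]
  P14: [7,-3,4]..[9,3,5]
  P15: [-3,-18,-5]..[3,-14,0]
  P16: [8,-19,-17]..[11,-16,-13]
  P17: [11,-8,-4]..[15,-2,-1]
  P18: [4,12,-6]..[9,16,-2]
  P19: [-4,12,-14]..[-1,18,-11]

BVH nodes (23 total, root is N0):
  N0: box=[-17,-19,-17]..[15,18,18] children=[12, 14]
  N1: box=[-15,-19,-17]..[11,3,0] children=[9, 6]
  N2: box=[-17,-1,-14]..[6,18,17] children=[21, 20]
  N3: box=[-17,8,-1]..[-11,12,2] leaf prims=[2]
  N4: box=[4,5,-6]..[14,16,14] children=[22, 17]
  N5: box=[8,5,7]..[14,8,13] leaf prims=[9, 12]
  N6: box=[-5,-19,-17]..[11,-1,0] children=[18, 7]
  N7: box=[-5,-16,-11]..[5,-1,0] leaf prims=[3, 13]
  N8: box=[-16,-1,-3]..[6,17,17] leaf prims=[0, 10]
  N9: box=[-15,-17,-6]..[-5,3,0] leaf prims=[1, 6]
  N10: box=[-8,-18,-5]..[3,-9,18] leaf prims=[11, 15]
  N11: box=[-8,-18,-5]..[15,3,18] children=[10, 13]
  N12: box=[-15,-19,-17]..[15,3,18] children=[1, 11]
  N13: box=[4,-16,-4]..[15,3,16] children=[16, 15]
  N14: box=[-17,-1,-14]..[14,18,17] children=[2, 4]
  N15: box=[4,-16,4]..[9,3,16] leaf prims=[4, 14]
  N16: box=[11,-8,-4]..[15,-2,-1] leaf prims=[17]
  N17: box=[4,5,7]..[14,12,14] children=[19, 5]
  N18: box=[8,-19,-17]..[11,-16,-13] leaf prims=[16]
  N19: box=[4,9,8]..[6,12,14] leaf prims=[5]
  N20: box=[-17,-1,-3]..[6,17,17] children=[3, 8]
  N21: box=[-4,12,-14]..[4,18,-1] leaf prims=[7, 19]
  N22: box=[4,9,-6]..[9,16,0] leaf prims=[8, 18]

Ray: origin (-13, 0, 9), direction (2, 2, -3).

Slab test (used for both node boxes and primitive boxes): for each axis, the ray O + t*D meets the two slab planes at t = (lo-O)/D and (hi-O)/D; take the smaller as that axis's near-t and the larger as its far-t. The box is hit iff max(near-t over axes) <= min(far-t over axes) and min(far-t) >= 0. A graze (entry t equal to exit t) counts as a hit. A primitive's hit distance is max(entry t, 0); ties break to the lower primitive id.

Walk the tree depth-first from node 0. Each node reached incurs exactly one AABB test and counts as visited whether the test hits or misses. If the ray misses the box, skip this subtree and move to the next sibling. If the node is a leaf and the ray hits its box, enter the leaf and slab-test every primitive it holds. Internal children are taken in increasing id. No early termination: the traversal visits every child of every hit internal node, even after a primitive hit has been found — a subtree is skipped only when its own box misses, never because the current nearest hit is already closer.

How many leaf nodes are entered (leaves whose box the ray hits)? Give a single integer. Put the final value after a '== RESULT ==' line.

Traverse from the root:
N0 x:[-2,14] y:[-19/2,9] z:[-3,26/3] -> hit [-2,26/3], descend [12, 14]
  N12 x:[-1,14] y:[-19/2,3/2] z:[-3,26/3] -> hit [-1,3/2], descend [1, 11]
    N1 x:[-1,12] y:[-19/2,3/2] z:[3,26/3] -> miss, prune
    N11 x:[5/2,14] y:[-9,3/2] z:[-3,14/3] -> miss, prune
  N14 x:[-2,27/2] y:[-1/2,9] z:[-8/3,23/3] -> hit [-1/2,23/3], descend [2, 4]
    N2 x:[-2,19/2] y:[-1/2,9] z:[-8/3,23/3] -> hit [-1/2,23/3], descend [20, 21]
      N20 x:[-2,19/2] y:[-1/2,17/2] z:[-8/3,4] -> hit [-1/2,4], descend [3, 8]
        N3 x:[-2,1] y:[4,6] z:[7/3,10/3] -> miss, prune
        N8 x:[-3/2,19/2] y:[-1/2,17/2] z:[-8/3,4] -> hit [-1/2,4] leaf, test {P0(miss), P10(miss)}
      N21 x:[9/2,17/2] y:[6,9] z:[10/3,23/3] -> hit [6,23/3] leaf, test {P7(miss), P19(miss)}
    N4 x:[17/2,27/2] y:[5/2,8] z:[-5/3,5] -> miss, prune

order=[0, 12, 1, 11, 14, 2, 20, 3, 8, 21, 4]  |boxes|=11  |leaves|=2  hit=miss

== RESULT ==
2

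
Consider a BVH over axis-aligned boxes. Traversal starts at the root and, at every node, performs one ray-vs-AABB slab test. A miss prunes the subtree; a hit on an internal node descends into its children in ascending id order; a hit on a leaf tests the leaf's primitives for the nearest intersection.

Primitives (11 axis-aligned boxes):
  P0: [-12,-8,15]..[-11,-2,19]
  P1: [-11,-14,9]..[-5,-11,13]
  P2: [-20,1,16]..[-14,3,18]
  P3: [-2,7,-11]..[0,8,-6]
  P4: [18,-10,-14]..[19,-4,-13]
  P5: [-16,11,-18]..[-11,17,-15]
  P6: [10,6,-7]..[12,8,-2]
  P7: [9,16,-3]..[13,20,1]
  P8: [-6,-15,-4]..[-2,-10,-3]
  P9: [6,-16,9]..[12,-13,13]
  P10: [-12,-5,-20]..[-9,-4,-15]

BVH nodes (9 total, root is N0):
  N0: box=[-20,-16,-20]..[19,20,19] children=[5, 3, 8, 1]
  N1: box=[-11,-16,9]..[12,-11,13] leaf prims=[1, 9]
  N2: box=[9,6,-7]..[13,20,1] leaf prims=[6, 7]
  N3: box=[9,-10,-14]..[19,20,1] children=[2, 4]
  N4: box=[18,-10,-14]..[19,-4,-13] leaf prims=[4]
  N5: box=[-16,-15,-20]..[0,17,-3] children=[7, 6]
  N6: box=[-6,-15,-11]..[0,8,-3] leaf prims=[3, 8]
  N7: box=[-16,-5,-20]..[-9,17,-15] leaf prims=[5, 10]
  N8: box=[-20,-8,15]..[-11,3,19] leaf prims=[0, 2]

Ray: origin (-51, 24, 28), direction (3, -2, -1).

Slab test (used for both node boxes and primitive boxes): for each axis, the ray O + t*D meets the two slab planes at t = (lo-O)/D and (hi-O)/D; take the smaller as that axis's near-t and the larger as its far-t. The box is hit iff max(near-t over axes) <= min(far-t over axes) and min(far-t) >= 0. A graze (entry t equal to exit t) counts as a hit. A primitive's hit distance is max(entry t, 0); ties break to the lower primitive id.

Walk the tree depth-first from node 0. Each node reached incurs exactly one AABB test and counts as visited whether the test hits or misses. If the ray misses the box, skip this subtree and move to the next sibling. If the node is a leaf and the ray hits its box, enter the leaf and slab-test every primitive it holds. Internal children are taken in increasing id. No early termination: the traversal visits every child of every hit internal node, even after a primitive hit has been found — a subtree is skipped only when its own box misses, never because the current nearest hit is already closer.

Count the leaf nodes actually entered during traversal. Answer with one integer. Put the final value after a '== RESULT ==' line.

Trace the traversal:
N0 x:[31/3,70/3] y:[2,20] z:[9,48] -> hit [31/3,20], descend [1, 3, 5, 8]
  N1 x:[40/3,21] y:[35/2,20] z:[15,19] -> hit [35/2,19] leaf, test {P1(miss), P9@t=19}
  N3 x:[20,70/3] y:[2,17] z:[27,42] -> miss, prune
  N5 x:[35/3,17] y:[7/2,39/2] z:[31,48] -> miss, prune
  N8 x:[31/3,40/3] y:[21/2,16] z:[9,13] -> hit [21/2,13] leaf, test {P0@t=13, P2@t=21/2}

Visited [0, 1, 3, 5, 8]. Tests: 5 box, 2 leaf. Nearest: P2.

== RESULT ==
2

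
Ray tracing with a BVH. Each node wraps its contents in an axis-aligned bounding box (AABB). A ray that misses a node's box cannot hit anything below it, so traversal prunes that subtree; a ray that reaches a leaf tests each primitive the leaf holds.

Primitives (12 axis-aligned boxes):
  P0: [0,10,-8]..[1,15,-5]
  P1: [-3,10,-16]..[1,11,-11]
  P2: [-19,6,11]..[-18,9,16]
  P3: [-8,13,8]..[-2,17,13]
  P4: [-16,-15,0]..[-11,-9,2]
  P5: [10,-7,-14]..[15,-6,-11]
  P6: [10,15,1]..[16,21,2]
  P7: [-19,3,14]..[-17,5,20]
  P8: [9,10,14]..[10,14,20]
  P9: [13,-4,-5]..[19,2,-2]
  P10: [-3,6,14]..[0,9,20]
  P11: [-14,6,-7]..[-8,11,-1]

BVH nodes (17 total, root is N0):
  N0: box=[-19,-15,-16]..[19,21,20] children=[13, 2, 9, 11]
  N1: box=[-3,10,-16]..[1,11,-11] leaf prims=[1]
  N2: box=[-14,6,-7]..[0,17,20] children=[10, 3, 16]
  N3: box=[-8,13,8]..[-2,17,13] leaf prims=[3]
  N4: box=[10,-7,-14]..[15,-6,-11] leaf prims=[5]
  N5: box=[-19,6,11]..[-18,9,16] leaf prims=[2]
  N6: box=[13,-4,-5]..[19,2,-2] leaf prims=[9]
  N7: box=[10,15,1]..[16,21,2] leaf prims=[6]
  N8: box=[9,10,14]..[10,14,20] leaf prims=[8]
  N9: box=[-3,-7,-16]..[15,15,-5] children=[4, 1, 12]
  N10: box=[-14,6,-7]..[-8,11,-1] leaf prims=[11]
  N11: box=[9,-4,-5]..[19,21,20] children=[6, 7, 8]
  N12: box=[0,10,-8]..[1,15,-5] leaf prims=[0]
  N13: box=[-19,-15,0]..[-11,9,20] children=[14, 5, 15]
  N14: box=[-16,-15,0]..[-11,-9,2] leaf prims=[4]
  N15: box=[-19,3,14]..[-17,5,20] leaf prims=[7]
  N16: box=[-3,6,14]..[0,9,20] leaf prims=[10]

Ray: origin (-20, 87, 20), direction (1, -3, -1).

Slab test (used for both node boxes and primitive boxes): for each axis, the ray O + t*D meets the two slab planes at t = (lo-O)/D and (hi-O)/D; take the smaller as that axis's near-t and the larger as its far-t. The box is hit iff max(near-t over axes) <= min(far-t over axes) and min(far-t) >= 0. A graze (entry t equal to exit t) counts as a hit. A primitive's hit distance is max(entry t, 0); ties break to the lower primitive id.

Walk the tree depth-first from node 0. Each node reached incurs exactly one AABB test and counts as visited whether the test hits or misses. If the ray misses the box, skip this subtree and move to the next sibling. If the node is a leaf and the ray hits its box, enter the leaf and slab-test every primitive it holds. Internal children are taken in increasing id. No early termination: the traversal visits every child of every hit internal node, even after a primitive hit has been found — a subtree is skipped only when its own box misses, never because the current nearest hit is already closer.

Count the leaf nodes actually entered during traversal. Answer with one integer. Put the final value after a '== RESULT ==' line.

Trace the traversal:
N0 x:[1,39] y:[22,34] z:[0,36] -> hit [22,34], descend [2, 9, 11, 13]
  N2 x:[6,20] y:[70/3,27] z:[0,27] -> miss, prune
  N9 x:[17,35] y:[24,94/3] z:[25,36] -> hit [25,94/3], descend [1, 4, 12]
    N1 x:[17,21] y:[76/3,77/3] z:[31,36] -> miss, prune
    N4 x:[30,35] y:[31,94/3] z:[31,34] -> hit [31,94/3] leaf, test {P5@t=31}
    N12 x:[20,21] y:[24,77/3] z:[25,28] -> miss, prune
  N11 x:[29,39] y:[22,91/3] z:[0,25] -> miss, prune
  N13 x:[1,9] y:[26,34] z:[0,20] -> miss, prune

order=[0, 2, 9, 1, 4, 12, 11, 13]  |boxes|=8  |leaves|=1  hit=P5

== RESULT ==
1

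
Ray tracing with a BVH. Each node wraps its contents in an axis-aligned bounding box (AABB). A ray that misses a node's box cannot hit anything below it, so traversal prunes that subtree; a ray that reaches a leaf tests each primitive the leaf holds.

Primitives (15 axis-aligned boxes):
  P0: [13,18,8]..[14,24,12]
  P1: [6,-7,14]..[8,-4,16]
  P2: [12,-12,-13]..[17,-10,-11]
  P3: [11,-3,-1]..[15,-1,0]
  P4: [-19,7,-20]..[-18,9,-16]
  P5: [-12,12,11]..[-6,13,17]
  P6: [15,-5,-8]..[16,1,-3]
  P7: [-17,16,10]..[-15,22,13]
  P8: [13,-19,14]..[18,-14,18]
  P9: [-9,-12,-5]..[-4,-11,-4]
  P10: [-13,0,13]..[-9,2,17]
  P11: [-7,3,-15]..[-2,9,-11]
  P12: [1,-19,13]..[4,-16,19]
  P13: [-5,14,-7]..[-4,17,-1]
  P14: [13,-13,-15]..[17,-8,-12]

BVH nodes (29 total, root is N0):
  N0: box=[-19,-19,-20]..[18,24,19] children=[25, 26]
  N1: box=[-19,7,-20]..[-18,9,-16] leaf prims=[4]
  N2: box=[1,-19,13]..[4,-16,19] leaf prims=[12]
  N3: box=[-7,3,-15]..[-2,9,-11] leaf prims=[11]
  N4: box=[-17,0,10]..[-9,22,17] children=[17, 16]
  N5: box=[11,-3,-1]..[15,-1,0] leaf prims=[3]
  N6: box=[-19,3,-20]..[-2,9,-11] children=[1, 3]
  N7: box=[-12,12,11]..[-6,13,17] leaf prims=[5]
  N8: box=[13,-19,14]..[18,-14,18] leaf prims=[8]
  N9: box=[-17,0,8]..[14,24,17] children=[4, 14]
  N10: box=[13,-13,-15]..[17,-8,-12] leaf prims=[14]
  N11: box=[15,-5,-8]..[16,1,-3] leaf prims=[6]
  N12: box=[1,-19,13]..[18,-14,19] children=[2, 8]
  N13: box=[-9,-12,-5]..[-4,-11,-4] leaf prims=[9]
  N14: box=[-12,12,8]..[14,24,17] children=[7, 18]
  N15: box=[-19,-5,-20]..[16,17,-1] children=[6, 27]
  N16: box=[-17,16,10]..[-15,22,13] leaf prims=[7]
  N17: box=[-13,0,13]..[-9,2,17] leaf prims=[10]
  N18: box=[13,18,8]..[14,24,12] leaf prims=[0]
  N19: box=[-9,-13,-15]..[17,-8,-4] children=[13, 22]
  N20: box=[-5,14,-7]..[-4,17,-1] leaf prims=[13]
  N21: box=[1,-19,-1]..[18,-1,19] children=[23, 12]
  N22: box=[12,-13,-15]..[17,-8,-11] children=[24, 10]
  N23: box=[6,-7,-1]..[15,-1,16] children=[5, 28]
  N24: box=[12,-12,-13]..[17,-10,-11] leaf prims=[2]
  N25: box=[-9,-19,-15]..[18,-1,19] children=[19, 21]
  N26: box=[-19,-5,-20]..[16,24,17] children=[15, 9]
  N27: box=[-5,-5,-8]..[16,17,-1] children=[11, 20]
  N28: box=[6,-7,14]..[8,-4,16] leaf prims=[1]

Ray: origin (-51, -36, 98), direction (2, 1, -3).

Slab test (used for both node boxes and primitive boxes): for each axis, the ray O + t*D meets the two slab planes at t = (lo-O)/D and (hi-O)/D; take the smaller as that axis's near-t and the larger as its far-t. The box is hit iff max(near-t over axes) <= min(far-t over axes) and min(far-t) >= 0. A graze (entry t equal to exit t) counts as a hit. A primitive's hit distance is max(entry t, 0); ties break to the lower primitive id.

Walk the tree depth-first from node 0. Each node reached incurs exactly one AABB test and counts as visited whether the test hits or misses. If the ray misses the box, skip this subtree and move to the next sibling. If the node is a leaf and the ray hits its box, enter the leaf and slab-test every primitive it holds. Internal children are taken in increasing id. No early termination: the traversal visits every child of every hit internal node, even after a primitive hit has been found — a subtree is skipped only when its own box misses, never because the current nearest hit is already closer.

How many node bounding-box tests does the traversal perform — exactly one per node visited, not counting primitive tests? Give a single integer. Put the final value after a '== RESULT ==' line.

Traverse from the root:
N0 x:[16,69/2] y:[17,60] z:[79/3,118/3] -> hit [79/3,69/2], descend [25, 26]
  N25 x:[21,69/2] y:[17,35] z:[79/3,113/3] -> hit [79/3,69/2], descend [19, 21]
    N19 x:[21,34] y:[23,28] z:[34,113/3] -> miss, prune
    N21 x:[26,69/2] y:[17,35] z:[79/3,33] -> hit [79/3,33], descend [12, 23]
      N12 x:[26,69/2] y:[17,22] z:[79/3,85/3] -> miss, prune
      N23 x:[57/2,33] y:[29,35] z:[82/3,33] -> hit [29,33], descend [5, 28]
        N5 x:[31,33] y:[33,35] z:[98/3,33] -> hit [33,33] leaf, test {P3@t=33}
        N28 x:[57/2,59/2] y:[29,32] z:[82/3,28] -> miss, prune
  N26 x:[16,67/2] y:[31,60] z:[27,118/3] -> hit [31,67/2], descend [9, 15]
    N9 x:[17,65/2] y:[36,60] z:[27,30] -> miss, prune
    N15 x:[16,67/2] y:[31,53] z:[33,118/3] -> hit [33,67/2], descend [6, 27]
      N6 x:[16,49/2] y:[39,45] z:[109/3,118/3] -> miss, prune
      N27 x:[23,67/2] y:[31,53] z:[33,106/3] -> hit [33,67/2], descend [11, 20]
        N11 x:[33,67/2] y:[31,37] z:[101/3,106/3] -> miss, prune
        N20 x:[23,47/2] y:[50,53] z:[33,35] -> miss, prune

order=[0, 25, 19, 21, 12, 23, 5, 28, 26, 9, 15, 6, 27, 11, 20]  |boxes|=15  |leaves|=1  hit=P3

== RESULT ==
15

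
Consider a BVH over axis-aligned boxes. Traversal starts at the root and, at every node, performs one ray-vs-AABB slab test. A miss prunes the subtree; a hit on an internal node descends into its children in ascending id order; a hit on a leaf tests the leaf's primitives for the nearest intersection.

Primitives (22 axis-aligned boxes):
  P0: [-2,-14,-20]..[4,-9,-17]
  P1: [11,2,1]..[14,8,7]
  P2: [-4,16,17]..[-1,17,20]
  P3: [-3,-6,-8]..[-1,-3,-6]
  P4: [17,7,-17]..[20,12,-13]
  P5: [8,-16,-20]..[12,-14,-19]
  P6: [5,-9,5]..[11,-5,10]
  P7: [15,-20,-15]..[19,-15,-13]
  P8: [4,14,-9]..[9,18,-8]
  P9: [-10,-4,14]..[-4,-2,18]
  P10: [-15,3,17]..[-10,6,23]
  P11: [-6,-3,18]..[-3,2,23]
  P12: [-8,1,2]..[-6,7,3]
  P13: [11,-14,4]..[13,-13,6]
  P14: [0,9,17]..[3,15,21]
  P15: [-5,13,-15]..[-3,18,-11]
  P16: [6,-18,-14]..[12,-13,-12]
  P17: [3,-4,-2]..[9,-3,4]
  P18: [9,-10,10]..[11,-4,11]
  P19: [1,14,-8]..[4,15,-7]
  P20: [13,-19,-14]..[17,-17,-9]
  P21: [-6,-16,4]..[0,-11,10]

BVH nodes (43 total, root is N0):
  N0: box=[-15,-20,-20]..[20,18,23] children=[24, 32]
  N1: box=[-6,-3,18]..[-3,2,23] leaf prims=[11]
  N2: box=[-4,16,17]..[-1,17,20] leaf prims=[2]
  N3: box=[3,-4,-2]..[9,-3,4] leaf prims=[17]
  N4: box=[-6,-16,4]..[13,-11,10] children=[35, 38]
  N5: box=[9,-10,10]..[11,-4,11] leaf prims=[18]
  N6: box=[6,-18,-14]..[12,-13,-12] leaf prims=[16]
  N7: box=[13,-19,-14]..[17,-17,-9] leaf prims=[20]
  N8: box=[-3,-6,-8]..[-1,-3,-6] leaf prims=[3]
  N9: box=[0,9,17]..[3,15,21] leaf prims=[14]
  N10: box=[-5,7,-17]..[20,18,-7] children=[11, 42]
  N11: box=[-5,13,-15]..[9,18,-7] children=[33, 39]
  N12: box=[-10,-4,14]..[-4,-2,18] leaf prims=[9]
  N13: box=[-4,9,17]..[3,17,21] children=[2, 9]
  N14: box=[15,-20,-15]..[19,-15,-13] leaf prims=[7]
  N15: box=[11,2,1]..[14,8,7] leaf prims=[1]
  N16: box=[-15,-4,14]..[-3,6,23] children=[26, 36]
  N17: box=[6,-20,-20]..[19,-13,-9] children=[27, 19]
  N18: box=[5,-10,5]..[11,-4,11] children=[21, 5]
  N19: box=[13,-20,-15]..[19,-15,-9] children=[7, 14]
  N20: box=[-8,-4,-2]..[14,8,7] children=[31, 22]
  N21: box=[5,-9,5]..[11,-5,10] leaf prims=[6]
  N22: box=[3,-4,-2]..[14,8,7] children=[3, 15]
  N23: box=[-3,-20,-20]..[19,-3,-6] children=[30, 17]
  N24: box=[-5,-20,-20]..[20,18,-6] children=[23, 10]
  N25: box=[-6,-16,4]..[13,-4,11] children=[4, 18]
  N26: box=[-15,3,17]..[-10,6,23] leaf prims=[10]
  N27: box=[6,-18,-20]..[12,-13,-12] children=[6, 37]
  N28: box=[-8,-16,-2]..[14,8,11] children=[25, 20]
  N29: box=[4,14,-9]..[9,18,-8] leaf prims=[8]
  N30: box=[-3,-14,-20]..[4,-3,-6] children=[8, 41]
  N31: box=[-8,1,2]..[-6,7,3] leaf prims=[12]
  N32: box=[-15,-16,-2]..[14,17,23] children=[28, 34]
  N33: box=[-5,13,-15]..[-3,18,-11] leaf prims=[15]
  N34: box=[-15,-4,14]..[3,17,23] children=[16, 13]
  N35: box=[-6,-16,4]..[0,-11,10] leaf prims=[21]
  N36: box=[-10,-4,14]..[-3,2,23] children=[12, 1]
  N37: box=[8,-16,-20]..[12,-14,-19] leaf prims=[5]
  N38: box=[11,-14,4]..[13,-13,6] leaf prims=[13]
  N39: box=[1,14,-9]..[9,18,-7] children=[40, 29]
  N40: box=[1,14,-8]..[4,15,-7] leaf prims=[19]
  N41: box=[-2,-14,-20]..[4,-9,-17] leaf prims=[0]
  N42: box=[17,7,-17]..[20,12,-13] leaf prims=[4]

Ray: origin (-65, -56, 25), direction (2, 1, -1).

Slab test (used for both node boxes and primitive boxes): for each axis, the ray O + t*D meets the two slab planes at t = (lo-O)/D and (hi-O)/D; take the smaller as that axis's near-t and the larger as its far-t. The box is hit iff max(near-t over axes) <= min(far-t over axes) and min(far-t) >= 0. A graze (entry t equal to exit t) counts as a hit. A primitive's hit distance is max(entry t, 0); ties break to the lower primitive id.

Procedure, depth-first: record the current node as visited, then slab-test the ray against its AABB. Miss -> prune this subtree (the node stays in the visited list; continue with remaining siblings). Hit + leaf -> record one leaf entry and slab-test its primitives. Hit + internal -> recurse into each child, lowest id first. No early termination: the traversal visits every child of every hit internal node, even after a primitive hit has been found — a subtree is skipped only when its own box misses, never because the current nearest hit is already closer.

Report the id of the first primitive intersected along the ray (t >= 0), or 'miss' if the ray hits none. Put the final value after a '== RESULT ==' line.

Walk:
N0 x:[25,85/2] y:[36,74] z:[2,45] -> hit [36,85/2], descend [24, 32]
  N24 x:[30,85/2] y:[36,74] z:[31,45] -> hit [36,85/2], descend [10, 23]
    N10 x:[30,85/2] y:[63,74] z:[32,42] -> miss, prune
    N23 x:[31,42] y:[36,53] z:[31,45] -> hit [36,42], descend [17, 30]
      N17 x:[71/2,42] y:[36,43] z:[34,45] -> hit [36,42], descend [19, 27]
        N19 x:[39,42] y:[36,41] z:[34,40] -> hit [39,40], descend [7, 14]
          N7 x:[39,41] y:[37,39] z:[34,39] -> hit [39,39] leaf, test {P20@t=39}
          N14 x:[40,42] y:[36,41] z:[38,40] -> hit [40,40] leaf, test {P7@t=40}
        N27 x:[71/2,77/2] y:[38,43] z:[37,45] -> hit [38,77/2], descend [6, 37]
          N6 x:[71/2,77/2] y:[38,43] z:[37,39] -> hit [38,77/2] leaf, test {P16@t=38}
          N37 x:[73/2,77/2] y:[40,42] z:[44,45] -> miss, prune
      N30 x:[31,69/2] y:[42,53] z:[31,45] -> miss, prune
  N32 x:[25,79/2] y:[40,73] z:[2,27] -> miss, prune

13 AABB tests over nodes [0, 24, 10, 23, 17, 19, 7, 14, 27, 6, 37, 30, 32]; 3 leaves entered; closest P16.

== RESULT ==
16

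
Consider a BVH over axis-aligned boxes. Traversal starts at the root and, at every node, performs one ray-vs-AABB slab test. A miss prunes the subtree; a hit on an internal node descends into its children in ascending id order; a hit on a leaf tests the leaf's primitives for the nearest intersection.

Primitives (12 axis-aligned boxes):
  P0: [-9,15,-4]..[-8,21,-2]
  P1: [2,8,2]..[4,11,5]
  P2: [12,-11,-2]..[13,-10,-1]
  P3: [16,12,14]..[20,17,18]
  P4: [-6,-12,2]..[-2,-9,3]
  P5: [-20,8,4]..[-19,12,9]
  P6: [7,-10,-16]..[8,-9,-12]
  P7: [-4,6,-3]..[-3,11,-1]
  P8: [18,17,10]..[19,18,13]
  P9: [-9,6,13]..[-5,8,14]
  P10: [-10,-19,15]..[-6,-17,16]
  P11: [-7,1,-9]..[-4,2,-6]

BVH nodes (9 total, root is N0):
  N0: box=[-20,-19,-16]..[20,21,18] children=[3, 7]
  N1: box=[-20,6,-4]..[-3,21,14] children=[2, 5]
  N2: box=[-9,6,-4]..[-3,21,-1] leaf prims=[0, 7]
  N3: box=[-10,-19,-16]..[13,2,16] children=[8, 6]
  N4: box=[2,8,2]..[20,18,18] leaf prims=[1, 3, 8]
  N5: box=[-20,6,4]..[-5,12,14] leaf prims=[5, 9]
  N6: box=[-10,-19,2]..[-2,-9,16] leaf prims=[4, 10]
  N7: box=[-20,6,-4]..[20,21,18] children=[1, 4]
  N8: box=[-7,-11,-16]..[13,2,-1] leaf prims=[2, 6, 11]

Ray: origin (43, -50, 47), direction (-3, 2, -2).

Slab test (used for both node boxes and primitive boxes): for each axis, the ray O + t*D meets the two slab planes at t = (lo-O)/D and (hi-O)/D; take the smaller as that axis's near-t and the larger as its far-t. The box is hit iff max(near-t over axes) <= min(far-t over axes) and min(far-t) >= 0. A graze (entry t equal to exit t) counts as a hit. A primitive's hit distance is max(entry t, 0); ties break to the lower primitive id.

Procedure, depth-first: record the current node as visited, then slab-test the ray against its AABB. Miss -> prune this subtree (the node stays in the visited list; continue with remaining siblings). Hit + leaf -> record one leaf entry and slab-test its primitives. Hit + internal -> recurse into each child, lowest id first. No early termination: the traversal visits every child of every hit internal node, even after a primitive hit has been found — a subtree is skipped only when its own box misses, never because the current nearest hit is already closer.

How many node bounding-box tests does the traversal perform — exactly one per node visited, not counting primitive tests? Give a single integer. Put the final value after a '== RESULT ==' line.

Walk:
N0 x:[23/3,21] y:[31/2,71/2] z:[29/2,63/2] -> hit [31/2,21], descend [3, 7]
  N3 x:[10,53/3] y:[31/2,26] z:[31/2,63/2] -> hit [31/2,53/3], descend [6, 8]
    N6 x:[15,53/3] y:[31/2,41/2] z:[31/2,45/2] -> hit [31/2,53/3] leaf, test {P4(miss), P10(miss)}
    N8 x:[10,50/3] y:[39/2,26] z:[24,63/2] -> miss, prune
  N7 x:[23/3,21] y:[28,71/2] z:[29/2,51/2] -> miss, prune

Visited [0, 3, 6, 8, 7]. Tests: 5 box, 1 leaf. Nearest: miss.

== RESULT ==
5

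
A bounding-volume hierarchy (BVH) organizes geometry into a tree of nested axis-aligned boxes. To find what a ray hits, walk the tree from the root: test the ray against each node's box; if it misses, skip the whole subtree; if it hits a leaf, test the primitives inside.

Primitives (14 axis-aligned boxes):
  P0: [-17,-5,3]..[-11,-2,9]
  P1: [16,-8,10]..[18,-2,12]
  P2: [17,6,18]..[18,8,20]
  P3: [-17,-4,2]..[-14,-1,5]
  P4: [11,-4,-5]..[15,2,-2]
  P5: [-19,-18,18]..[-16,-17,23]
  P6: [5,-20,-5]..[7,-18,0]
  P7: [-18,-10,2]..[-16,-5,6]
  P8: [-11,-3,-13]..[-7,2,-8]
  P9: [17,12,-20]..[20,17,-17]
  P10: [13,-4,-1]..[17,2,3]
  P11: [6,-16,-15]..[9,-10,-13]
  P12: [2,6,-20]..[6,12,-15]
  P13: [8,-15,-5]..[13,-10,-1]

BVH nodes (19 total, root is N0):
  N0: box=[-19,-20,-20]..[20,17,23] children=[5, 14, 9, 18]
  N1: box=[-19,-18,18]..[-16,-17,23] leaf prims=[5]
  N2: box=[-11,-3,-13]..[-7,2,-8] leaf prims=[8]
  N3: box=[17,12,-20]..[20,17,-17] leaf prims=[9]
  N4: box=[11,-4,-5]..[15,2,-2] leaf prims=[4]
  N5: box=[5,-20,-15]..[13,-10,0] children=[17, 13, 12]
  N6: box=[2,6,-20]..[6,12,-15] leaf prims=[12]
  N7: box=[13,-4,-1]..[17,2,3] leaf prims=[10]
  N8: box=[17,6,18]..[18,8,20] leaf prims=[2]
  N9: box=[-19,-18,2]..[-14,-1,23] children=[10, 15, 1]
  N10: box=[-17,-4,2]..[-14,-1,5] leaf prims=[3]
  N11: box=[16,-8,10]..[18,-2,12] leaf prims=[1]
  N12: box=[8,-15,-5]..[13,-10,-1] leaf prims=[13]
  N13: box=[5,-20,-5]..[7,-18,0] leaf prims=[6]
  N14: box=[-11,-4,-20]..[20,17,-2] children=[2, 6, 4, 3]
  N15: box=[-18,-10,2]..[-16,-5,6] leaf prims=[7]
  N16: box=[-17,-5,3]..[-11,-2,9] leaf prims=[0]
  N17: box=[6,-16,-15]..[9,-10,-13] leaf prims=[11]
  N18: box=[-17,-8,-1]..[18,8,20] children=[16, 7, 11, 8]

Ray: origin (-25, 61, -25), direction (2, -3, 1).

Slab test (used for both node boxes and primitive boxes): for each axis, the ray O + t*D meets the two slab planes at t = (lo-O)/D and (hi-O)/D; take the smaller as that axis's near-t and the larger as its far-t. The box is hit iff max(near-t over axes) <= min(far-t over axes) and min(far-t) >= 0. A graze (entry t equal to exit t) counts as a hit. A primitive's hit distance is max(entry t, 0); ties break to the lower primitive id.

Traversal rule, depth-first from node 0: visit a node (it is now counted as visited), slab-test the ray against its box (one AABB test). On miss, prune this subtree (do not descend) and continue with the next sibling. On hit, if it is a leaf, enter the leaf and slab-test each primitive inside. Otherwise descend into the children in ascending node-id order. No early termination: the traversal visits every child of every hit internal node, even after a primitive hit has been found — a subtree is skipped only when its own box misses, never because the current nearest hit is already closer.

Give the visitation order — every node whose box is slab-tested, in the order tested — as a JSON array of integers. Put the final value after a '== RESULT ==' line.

Trace the traversal:
N0 x:[3,45/2] y:[44/3,27] z:[5,48] -> hit [44/3,45/2], descend [5, 9, 14, 18]
  N5 x:[15,19] y:[71/3,27] z:[10,25] -> miss, prune
  N9 x:[3,11/2] y:[62/3,79/3] z:[27,48] -> miss, prune
  N14 x:[7,45/2] y:[44/3,65/3] z:[5,23] -> hit [44/3,65/3], descend [2, 3, 4, 6]
    N2 x:[7,9] y:[59/3,64/3] z:[12,17] -> miss, prune
    N3 x:[21,45/2] y:[44/3,49/3] z:[5,8] -> miss, prune
    N4 x:[18,20] y:[59/3,65/3] z:[20,23] -> hit [20,20] leaf, test {P4@t=20}
    N6 x:[27/2,31/2] y:[49/3,55/3] z:[5,10] -> miss, prune
  N18 x:[4,43/2] y:[53/3,23] z:[24,45] -> miss, prune

9 AABB tests over nodes [0, 5, 9, 14, 2, 3, 4, 6, 18]; 1 leaf entered; closest P4.

== RESULT ==
[0, 5, 9, 14, 2, 3, 4, 6, 18]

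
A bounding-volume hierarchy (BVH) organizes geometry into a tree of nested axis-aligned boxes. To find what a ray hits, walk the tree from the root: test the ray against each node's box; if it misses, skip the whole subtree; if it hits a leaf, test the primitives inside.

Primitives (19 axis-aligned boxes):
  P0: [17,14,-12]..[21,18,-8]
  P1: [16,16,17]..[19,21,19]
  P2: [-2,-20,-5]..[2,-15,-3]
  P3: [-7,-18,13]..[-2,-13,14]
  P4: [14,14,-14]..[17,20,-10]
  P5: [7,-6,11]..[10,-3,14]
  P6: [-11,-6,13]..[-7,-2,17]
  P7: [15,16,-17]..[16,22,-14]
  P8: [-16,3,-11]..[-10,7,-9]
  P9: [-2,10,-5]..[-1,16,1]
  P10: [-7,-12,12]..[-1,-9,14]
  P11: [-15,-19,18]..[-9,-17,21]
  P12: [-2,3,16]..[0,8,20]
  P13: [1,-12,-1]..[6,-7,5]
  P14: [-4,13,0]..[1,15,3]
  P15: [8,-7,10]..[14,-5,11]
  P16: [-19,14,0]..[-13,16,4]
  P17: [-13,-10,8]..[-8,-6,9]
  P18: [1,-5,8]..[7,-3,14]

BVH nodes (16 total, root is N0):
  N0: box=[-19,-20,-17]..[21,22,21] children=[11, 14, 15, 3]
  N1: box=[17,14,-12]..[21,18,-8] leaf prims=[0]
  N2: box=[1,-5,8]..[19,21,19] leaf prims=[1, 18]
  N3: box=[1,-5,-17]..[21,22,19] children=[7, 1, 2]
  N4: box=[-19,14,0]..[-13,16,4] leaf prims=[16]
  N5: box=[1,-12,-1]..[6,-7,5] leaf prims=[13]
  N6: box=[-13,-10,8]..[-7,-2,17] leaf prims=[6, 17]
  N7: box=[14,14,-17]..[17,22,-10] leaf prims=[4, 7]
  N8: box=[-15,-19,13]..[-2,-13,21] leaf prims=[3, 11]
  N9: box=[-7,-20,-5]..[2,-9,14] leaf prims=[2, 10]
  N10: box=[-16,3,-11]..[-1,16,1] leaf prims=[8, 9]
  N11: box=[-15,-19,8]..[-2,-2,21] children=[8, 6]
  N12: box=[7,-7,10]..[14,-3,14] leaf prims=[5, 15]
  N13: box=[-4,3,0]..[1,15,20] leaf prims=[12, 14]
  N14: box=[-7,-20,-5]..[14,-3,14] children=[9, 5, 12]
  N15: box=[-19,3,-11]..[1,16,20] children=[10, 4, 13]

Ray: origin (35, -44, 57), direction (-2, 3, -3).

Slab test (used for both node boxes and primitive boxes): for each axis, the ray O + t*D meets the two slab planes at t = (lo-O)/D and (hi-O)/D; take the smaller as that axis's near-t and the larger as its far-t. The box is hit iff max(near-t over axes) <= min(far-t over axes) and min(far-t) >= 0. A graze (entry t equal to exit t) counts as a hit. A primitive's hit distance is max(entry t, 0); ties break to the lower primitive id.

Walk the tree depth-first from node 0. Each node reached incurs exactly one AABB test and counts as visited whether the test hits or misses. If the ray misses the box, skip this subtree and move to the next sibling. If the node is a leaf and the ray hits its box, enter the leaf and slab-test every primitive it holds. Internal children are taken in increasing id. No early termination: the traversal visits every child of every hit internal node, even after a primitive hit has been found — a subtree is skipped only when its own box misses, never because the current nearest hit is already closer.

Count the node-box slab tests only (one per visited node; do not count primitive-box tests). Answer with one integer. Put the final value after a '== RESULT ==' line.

Walk:
N0 x:[7,27] y:[8,22] z:[12,74/3] -> hit [12,22], descend [3, 11, 14, 15]
  N3 x:[7,17] y:[13,22] z:[38/3,74/3] -> hit [13,17], descend [1, 2, 7]
    N1 x:[7,9] y:[58/3,62/3] z:[65/3,23] -> miss, prune
    N2 x:[8,17] y:[13,65/3] z:[38/3,49/3] -> hit [13,49/3] leaf, test {P1(miss), P18(miss)}
    N7 x:[9,21/2] y:[58/3,22] z:[67/3,74/3] -> miss, prune
  N11 x:[37/2,25] y:[25/3,14] z:[12,49/3] -> miss, prune
  N14 x:[21/2,21] y:[8,41/3] z:[43/3,62/3] -> miss, prune
  N15 x:[17,27] y:[47/3,20] z:[37/3,68/3] -> hit [17,20], descend [4, 10, 13]
    N4 x:[24,27] y:[58/3,20] z:[53/3,19] -> miss, prune
    N10 x:[18,51/2] y:[47/3,20] z:[56/3,68/3] -> hit [56/3,20] leaf, test {P8(miss), P9(miss)}
    N13 x:[17,39/2] y:[47/3,59/3] z:[37/3,19] -> hit [17,19] leaf, test {P12(miss), P14@t=19}

order=[0, 3, 1, 2, 7, 11, 14, 15, 4, 10, 13]  |boxes|=11  |leaves|=3  hit=P14

== RESULT ==
11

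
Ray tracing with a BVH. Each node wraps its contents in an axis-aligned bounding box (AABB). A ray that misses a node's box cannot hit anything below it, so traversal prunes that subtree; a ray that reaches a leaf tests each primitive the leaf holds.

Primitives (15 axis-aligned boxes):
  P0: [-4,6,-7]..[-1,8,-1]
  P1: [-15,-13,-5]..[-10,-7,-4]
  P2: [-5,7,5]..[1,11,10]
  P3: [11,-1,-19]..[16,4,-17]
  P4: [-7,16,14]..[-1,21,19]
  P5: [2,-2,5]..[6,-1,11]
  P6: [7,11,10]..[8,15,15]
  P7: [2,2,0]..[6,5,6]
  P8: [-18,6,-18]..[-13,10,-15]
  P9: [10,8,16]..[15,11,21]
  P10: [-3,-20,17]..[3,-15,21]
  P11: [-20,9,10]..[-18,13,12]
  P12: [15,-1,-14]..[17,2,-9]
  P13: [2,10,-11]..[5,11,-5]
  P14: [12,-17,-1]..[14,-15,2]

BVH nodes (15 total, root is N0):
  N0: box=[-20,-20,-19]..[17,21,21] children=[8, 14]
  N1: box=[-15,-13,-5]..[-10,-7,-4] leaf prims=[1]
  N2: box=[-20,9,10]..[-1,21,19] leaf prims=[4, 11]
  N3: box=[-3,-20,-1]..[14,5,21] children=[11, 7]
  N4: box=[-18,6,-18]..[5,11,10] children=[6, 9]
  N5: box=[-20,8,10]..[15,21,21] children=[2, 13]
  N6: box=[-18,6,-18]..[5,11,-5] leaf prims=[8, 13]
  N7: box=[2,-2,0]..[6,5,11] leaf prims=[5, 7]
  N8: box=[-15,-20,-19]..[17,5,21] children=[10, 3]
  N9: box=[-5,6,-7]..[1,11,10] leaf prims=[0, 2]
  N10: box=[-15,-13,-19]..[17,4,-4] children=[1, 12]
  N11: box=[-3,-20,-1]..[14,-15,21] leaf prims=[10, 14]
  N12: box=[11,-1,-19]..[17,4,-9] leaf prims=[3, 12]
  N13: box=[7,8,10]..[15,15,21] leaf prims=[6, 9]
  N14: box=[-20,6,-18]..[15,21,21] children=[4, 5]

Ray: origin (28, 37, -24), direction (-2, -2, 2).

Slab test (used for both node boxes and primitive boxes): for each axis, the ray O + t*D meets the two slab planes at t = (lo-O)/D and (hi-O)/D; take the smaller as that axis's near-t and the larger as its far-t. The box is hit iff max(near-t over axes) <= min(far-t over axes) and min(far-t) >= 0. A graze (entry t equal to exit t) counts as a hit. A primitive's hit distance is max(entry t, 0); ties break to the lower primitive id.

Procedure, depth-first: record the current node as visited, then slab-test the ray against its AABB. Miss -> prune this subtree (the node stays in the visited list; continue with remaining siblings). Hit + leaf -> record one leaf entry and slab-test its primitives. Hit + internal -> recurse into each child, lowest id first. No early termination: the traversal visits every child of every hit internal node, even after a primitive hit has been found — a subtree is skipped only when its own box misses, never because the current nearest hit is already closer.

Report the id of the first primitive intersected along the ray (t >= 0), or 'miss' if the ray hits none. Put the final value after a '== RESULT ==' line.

Trace the traversal:
N0 x:[11/2,24] y:[8,57/2] z:[5/2,45/2] -> hit [8,45/2], descend [8, 14]
  N8 x:[11/2,43/2] y:[16,57/2] z:[5/2,45/2] -> hit [16,43/2], descend [3, 10]
    N3 x:[7,31/2] y:[16,57/2] z:[23/2,45/2] -> miss, prune
    N10 x:[11/2,43/2] y:[33/2,25] z:[5/2,10] -> miss, prune
  N14 x:[13/2,24] y:[8,31/2] z:[3,45/2] -> hit [8,31/2], descend [4, 5]
    N4 x:[23/2,23] y:[13,31/2] z:[3,17] -> hit [13,31/2], descend [6, 9]
      N6 x:[23/2,23] y:[13,31/2] z:[3,19/2] -> miss, prune
      N9 x:[27/2,33/2] y:[13,31/2] z:[17/2,17] -> hit [27/2,31/2] leaf, test {P0(miss), P2@t=29/2}
    N5 x:[13/2,24] y:[8,29/2] z:[17,45/2] -> miss, prune

Summary -> nodes [0, 8, 3, 10, 14, 4, 6, 9, 5]; box-tests=9; leaf-entries=1; first=P2

== RESULT ==
2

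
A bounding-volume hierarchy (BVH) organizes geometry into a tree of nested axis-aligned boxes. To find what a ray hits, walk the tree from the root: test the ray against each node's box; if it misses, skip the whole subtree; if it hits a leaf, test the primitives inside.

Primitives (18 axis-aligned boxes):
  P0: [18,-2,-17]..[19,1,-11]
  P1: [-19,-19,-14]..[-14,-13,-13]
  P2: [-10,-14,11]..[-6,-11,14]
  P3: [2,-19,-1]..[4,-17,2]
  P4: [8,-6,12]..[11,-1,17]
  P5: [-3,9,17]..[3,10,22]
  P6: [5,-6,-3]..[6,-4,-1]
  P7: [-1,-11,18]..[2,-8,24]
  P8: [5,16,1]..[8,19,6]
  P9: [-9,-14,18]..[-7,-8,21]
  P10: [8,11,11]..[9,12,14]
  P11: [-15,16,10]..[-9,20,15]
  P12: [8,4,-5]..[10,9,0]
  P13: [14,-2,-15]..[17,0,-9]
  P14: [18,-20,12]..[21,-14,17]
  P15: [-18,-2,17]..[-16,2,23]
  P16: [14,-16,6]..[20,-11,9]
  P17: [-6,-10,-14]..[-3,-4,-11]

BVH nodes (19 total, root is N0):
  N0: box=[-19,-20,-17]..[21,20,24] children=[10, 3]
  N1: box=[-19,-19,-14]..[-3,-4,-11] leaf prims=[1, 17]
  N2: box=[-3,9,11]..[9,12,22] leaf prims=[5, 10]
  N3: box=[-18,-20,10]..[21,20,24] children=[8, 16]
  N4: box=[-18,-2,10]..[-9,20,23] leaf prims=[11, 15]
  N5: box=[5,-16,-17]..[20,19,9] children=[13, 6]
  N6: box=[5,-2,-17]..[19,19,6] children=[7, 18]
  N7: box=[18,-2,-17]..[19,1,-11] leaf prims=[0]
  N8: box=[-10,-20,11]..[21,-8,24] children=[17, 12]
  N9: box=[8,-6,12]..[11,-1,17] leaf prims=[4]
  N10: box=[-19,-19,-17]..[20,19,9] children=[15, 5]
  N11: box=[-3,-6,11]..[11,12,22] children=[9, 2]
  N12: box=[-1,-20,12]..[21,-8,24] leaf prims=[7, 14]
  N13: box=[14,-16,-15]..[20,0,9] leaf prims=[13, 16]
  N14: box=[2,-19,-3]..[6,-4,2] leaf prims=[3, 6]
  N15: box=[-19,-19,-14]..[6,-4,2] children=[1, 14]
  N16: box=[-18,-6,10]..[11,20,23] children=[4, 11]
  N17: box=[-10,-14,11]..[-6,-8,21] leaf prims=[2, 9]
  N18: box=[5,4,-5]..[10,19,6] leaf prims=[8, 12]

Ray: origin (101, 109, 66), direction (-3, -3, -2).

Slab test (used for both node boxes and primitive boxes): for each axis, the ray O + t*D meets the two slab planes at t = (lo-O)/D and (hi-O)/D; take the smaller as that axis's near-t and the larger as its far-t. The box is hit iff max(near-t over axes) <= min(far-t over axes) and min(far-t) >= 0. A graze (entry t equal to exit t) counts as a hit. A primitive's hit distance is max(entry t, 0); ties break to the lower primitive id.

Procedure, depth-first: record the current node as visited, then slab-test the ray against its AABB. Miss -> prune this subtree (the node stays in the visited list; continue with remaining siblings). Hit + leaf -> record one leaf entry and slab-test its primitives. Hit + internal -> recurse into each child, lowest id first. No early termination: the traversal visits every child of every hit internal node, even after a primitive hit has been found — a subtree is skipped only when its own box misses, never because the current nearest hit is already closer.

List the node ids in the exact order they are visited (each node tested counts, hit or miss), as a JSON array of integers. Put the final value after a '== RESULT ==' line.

Traverse from the root:
N0 x:[80/3,40] y:[89/3,43] z:[21,83/2] -> hit [89/3,40], descend [3, 10]
  N3 x:[80/3,119/3] y:[89/3,43] z:[21,28] -> miss, prune
  N10 x:[27,40] y:[30,128/3] z:[57/2,83/2] -> hit [30,40], descend [5, 15]
    N5 x:[27,32] y:[30,125/3] z:[57/2,83/2] -> hit [30,32], descend [6, 13]
      N6 x:[82/3,32] y:[30,37] z:[30,83/2] -> hit [30,32], descend [7, 18]
        N7 x:[82/3,83/3] y:[36,37] z:[77/2,83/2] -> miss, prune
        N18 x:[91/3,32] y:[30,35] z:[30,71/2] -> hit [91/3,32] leaf, test {P8@t=31, P12(miss)}
      N13 x:[27,29] y:[109/3,125/3] z:[57/2,81/2] -> miss, prune
    N15 x:[95/3,40] y:[113/3,128/3] z:[32,40] -> hit [113/3,40], descend [1, 14]
      N1 x:[104/3,40] y:[113/3,128/3] z:[77/2,40] -> hit [77/2,40] leaf, test {P1(miss), P17(miss)}
      N14 x:[95/3,33] y:[113/3,128/3] z:[32,69/2] -> miss, prune

Summary -> nodes [0, 3, 10, 5, 6, 7, 18, 13, 15, 1, 14]; box-tests=11; leaf-entries=2; first=P8

== RESULT ==
[0, 3, 10, 5, 6, 7, 18, 13, 15, 1, 14]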